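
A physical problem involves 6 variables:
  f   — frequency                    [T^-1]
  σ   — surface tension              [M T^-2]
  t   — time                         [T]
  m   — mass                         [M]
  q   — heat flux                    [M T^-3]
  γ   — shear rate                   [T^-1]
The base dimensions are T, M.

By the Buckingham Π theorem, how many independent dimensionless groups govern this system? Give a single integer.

Dimensional matrix (T×M by f×σ×t×m×q×γ):
  T: [-1 -2  1  0 -3 -1]
  M: [ 0  1  0  1  1  0]
Echelon form has 2 nonzero rows (pivots: f,σ)
Π count = n − r = 6 − 2 = 4

4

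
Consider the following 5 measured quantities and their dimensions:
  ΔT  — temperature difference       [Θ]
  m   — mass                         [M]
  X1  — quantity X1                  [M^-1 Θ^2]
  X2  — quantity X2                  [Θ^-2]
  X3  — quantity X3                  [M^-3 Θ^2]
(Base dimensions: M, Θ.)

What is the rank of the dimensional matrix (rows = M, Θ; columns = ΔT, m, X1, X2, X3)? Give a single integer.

2

Dimensional matrix (M×Θ by ΔT×m×X1×X2×X3):
  M: [ 0  1 -1  0 -3]
  Θ: [ 1  0  2 -2  2]
Row reduction gives pivot columns ΔT,m; rank = 2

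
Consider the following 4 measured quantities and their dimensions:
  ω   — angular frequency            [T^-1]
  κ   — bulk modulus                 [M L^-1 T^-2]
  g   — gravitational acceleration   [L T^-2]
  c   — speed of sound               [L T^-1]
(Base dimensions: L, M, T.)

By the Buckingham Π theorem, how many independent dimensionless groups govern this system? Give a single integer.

1

Dimensional matrix (L×M×T by ω×κ×g×c):
  L: [ 0 -1  1  1]
  M: [ 0  1  0  0]
  T: [-1 -2 -2 -1]
RREF → pivots at {ω,κ,g} ⇒ r = 3
Π count = n − r = 4 − 3 = 1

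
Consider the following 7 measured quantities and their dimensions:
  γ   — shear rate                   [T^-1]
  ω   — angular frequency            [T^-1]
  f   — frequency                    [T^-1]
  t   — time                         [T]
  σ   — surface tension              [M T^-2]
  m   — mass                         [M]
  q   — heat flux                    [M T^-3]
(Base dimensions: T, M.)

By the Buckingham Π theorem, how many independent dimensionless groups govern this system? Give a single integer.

Write exponents as rows T,M / cols γ,ω,f,t,σ,m,q:
  T: [-1 -1 -1  1 -2  0 -3]
  M: [ 0  0  0  0  1  1  1]
Row reduction gives pivot columns γ,σ; rank = 2
n=7, r=2 ⇒ 5 dimensionless groups

5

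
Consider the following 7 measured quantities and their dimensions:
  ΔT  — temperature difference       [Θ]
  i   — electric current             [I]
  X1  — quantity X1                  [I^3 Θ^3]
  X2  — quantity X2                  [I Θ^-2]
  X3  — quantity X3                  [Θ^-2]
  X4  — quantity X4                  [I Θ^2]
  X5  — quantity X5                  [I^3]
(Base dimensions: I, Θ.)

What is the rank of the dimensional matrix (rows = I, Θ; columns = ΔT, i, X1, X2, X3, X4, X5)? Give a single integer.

2

Dimensional matrix (I×Θ by ΔT×i×X1×X2×X3×X4×X5):
  I: [ 0  1  3  1  0  1  3]
  Θ: [ 1  0  3 -2 -2  2  0]
Row reduction gives pivot columns ΔT,i; rank = 2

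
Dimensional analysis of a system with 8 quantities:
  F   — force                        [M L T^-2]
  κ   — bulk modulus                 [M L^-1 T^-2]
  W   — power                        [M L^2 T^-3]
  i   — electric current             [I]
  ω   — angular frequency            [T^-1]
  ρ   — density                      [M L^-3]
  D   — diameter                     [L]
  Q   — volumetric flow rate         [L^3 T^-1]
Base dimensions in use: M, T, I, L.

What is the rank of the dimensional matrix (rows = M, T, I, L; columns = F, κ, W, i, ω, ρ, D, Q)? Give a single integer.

4

Dimensional matrix (M×T×I×L by F×κ×W×i×ω×ρ×D×Q):
  M: [ 1  1  1  0  0  1  0  0]
  T: [-2 -2 -3  0 -1  0  0 -1]
  I: [ 0  0  0  1  0  0  0  0]
  L: [ 1 -1  2  0  0 -3  1  3]
Echelon form has 4 nonzero rows (pivots: F,κ,W,i)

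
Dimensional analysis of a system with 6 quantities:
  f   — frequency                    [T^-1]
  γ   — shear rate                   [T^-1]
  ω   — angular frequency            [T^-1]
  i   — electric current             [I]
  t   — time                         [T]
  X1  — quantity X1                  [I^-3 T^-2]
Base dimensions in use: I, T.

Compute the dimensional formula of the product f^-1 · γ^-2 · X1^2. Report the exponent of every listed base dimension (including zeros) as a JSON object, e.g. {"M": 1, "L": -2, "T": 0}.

{"I": -6, "T": -1}

Exponent matrix [I,T] × [f,γ,ω,i,t,X1]:
  I: [ 0  0  0  1  0 -3]
  T: [-1 -1 -1  0  1 -2]
  [I]: (-1)·0+(-2)·0+(2)·-3 = -6
  [T]: (-1)·-1+(-2)·-1+(2)·-2 = -1
⇒ I^-6 T^-1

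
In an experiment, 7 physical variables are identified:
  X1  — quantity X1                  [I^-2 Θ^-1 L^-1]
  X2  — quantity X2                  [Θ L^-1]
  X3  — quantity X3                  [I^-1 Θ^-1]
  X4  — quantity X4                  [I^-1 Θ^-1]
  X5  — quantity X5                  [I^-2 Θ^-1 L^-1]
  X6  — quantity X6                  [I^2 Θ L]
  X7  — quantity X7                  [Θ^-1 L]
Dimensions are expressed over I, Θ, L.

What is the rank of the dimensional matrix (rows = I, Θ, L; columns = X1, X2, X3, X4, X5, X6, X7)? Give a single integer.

2

Exponent matrix [I,Θ,L] × [X1,X2,X3,X4,X5,X6,X7]:
  I: [-2  0 -1 -1 -2  2  0]
  Θ: [-1  1 -1 -1 -1  1 -1]
  L: [-1 -1  0  0 -1  1  1]
Row reduction gives pivot columns X1,X2; rank = 2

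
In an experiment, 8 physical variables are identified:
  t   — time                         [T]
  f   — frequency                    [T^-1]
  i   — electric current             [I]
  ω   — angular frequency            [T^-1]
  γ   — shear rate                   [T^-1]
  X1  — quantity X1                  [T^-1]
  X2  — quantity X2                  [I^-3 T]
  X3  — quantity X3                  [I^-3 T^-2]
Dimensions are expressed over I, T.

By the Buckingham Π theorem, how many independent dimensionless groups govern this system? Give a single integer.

6

Exponent matrix [I,T] × [t,f,i,ω,γ,X1,X2,X3]:
  I: [ 0  0  1  0  0  0 -3 -3]
  T: [ 1 -1  0 -1 -1 -1  1 -2]
Echelon form has 2 nonzero rows (pivots: t,i)
8 vars − rank 2 = 6 Π groups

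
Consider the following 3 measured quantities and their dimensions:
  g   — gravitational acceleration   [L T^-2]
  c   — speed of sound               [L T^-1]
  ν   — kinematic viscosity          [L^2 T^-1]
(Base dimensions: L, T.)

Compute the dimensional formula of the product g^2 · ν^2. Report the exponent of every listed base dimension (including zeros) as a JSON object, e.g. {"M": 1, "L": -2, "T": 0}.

Exponent matrix [L,T] × [g,c,ν]:
  L: [ 1  1  2]
  T: [-2 -1 -1]
  [L]: (2)·1+(2)·2 = 6
  [T]: (2)·-2+(2)·-1 = -6
⇒ L^6 T^-6

{"L": 6, "T": -6}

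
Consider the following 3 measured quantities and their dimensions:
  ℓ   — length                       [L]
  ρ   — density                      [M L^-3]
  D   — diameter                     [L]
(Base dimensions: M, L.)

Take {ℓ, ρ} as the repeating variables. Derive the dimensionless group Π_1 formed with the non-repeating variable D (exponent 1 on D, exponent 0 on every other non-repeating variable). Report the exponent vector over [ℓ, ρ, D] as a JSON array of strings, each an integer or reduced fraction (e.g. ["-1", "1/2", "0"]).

["-1", "0", "1"]

Exponent matrix [M,L] × [ℓ,ρ,D]:
  M: [ 0  1  0]
  L: [ 1 -3  1]
Row reduction gives pivot columns ℓ,ρ; rank = 2
Pivot set = {ℓ,ρ}, free = {D}
RREF:
  r0: [   1    0    1]
  r1: [   0    1    0]
Fix exponent of D at 1; solve each RREF row for its pivot's exponent:
  r0: exp(ℓ) + (1)·1 = 0 ⇒ exp(ℓ) = -1
  r1: exp(ρ) + (0)·1 = 0 ⇒ exp(ρ) = 0
Π_1 = ℓ^-1 · D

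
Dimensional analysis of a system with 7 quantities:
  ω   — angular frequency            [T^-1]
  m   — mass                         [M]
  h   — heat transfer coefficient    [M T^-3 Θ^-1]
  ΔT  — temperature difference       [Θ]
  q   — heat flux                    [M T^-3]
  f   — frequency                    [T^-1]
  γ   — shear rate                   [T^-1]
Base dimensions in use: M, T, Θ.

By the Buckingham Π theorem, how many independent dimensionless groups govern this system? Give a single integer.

Write exponents as rows M,T,Θ / cols ω,m,h,ΔT,q,f,γ:
  M: [ 0  1  1  0  1  0  0]
  T: [-1  0 -3  0 -3 -1 -1]
  Θ: [ 0  0 -1  1  0  0  0]
Echelon form has 3 nonzero rows (pivots: ω,m,h)
Π count = n − r = 7 − 3 = 4

4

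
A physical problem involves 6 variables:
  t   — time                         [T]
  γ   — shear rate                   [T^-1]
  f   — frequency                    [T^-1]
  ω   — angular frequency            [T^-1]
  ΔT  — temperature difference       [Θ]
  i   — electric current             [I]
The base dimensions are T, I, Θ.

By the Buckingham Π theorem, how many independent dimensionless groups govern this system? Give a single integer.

3

Exponent matrix [T,I,Θ] × [t,γ,f,ω,ΔT,i]:
  T: [ 1 -1 -1 -1  0  0]
  I: [ 0  0  0  0  0  1]
  Θ: [ 0  0  0  0  1  0]
Echelon form has 3 nonzero rows (pivots: t,ΔT,i)
Π count = n − r = 6 − 3 = 3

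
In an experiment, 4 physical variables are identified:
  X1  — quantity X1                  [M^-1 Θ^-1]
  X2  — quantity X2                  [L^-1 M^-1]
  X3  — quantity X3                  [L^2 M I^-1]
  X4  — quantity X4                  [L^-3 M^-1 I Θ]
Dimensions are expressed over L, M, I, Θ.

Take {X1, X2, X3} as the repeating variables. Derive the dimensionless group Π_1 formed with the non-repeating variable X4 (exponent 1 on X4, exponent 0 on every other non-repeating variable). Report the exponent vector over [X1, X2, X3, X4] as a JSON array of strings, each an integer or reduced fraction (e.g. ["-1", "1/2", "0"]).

["1", "-1", "1", "1"]

Write exponents as rows L,M,I,Θ / cols X1,X2,X3,X4:
  L: [ 0 -1  2 -3]
  M: [-1 -1  1 -1]
  I: [ 0  0 -1  1]
  Θ: [-1  0  0  1]
Echelon form has 3 nonzero rows (pivots: X1,X2,X3)
Repeat: X1,X2,X3; free: X4
RREF:
  r0: [   1    0    0   -1]
  r1: [   0    1    0    1]
  r2: [   0    0    1   -1]
  r3: [   0    0    0    0]
Fix exponent of X4 at 1; solve each RREF row for its pivot's exponent:
  r0: exp(X1) + (-1)·1 = 0 ⇒ exp(X1) = 1
  r1: exp(X2) + (1)·1 = 0 ⇒ exp(X2) = -1
  r2: exp(X3) + (-1)·1 = 0 ⇒ exp(X3) = 1
Π_1 = X1 · X2^-1 · X3 · X4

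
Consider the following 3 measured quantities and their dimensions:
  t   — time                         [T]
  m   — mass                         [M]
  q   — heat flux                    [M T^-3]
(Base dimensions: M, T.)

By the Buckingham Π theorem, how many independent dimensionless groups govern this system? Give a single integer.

1

Exponent matrix [M,T] × [t,m,q]:
  M: [ 0  1  1]
  T: [ 1  0 -3]
Row reduction gives pivot columns t,m; rank = 2
3 vars − rank 2 = 1 Π group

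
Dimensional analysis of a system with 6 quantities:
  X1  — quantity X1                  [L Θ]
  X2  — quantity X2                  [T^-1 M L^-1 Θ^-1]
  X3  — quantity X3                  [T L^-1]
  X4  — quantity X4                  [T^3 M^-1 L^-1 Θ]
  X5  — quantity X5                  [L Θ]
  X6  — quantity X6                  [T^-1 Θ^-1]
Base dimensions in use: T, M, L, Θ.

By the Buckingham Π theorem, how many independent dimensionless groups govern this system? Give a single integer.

Write exponents as rows T,M,L,Θ / cols X1,X2,X3,X4,X5,X6:
  T: [ 0 -1  1  3  0 -1]
  M: [ 0  1  0 -1  0  0]
  L: [ 1 -1 -1 -1  1  0]
  Θ: [ 1 -1  0  1  1 -1]
RREF → pivots at {X1,X2,X3} ⇒ r = 3
6 vars − rank 3 = 3 Π groups

3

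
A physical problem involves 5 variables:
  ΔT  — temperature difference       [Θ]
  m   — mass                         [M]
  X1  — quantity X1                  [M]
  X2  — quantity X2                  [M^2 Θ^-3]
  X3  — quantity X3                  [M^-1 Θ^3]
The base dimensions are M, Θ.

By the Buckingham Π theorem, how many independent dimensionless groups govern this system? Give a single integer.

Write exponents as rows M,Θ / cols ΔT,m,X1,X2,X3:
  M: [ 0  1  1  2 -1]
  Θ: [ 1  0  0 -3  3]
Echelon form has 2 nonzero rows (pivots: ΔT,m)
5 vars − rank 2 = 3 Π groups

3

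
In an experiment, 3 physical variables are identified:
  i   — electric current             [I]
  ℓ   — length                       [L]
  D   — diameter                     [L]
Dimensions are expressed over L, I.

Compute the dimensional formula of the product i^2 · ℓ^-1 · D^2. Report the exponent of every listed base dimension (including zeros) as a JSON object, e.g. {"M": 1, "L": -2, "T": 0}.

{"L": 1, "I": 2}

Write exponents as rows L,I / cols i,ℓ,D:
  L: [ 0  1  1]
  I: [ 1  0  0]
  [L]: (2)·0+(-1)·1+(2)·1 = 1
  [I]: (2)·1+(-1)·0+(2)·0 = 2
⇒ L I^2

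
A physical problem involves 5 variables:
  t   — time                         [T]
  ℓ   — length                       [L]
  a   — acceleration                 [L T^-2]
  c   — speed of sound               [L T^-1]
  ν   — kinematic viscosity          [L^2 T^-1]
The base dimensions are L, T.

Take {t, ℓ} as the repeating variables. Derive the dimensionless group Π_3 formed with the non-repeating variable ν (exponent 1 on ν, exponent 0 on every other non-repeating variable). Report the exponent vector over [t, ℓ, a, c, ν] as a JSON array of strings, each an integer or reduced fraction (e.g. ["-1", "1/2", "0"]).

["1", "-2", "0", "0", "1"]

Dimensional matrix (L×T by t×ℓ×a×c×ν):
  L: [ 0  1  1  1  2]
  T: [ 1  0 -2 -1 -1]
RREF → pivots at {t,ℓ} ⇒ r = 2
Pivot set = {t,ℓ}, free = {a,c,ν}
RREF:
  r0: [   1    0   -2   -1   -1]
  r1: [   0    1    1    1    2]
Fix exponent of ν at 1, a at 0, c at 0; solve each RREF row for its pivot's exponent:
  r0: exp(t) + (-1)·1 = 0 ⇒ exp(t) = 1
  r1: exp(ℓ) + (2)·1 = 0 ⇒ exp(ℓ) = -2
Π_3 = t · ℓ^-2 · ν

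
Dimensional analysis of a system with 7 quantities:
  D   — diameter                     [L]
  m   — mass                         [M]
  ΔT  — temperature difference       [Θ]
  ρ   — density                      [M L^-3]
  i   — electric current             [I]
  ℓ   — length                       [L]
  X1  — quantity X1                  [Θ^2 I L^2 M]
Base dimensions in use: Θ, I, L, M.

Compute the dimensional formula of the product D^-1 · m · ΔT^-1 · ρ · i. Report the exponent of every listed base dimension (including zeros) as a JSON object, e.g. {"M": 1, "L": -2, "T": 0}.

{"Θ": -1, "I": 1, "L": -4, "M": 2}

Dimensional matrix (Θ×I×L×M by D×m×ΔT×ρ×i×ℓ×X1):
  Θ: [ 0  0  1  0  0  0  2]
  I: [ 0  0  0  0  1  0  1]
  L: [ 1  0  0 -3  0  1  2]
  M: [ 0  1  0  1  0  0  1]
  [Θ]: (-1)·0+(1)·0+(-1)·1+(1)·0+(1)·0 = -1
  [I]: (-1)·0+(1)·0+(-1)·0+(1)·0+(1)·1 = 1
  [L]: (-1)·1+(1)·0+(-1)·0+(1)·-3+(1)·0 = -4
  [M]: (-1)·0+(1)·1+(-1)·0+(1)·1+(1)·0 = 2
⇒ Θ^-1 I L^-4 M^2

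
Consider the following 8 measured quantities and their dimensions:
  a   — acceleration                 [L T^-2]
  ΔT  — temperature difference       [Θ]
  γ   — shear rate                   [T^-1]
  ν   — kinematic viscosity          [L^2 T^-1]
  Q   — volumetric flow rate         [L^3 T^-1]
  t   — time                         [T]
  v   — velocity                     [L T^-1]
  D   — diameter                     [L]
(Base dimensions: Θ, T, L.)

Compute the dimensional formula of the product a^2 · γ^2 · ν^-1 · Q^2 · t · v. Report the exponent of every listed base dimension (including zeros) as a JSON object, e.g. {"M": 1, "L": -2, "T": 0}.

{"Θ": 0, "T": -7, "L": 7}

Dimensional matrix (Θ×T×L by a×ΔT×γ×ν×Q×t×v×D):
  Θ: [ 0  1  0  0  0  0  0  0]
  T: [-2  0 -1 -1 -1  1 -1  0]
  L: [ 1  0  0  2  3  0  1  1]
  [Θ]: (2)·0+(2)·0+(-1)·0+(2)·0+(1)·0+(1)·0 = 0
  [T]: (2)·-2+(2)·-1+(-1)·-1+(2)·-1+(1)·1+(1)·-1 = -7
  [L]: (2)·1+(2)·0+(-1)·2+(2)·3+(1)·0+(1)·1 = 7
⇒ T^-7 L^7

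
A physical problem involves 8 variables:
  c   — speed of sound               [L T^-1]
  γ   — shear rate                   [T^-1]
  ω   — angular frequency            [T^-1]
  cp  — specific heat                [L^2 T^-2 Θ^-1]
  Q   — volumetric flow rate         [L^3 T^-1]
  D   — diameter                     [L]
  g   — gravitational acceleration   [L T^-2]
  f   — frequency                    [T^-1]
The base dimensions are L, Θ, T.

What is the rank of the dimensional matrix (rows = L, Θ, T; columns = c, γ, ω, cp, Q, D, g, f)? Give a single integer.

Write exponents as rows L,Θ,T / cols c,γ,ω,cp,Q,D,g,f:
  L: [ 1  0  0  2  3  1  1  0]
  Θ: [ 0  0  0 -1  0  0  0  0]
  T: [-1 -1 -1 -2 -1  0 -2 -1]
Echelon form has 3 nonzero rows (pivots: c,γ,cp)

3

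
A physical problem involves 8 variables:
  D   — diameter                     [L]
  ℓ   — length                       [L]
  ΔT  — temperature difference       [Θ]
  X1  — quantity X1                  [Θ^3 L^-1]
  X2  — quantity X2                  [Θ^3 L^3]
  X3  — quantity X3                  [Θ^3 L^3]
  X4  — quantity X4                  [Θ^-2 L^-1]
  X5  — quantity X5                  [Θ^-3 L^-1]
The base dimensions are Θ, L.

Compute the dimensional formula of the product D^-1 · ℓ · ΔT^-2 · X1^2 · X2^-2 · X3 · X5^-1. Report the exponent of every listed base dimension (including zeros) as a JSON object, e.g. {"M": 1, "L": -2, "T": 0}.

{"Θ": 4, "L": -4}

Exponent matrix [Θ,L] × [D,ℓ,ΔT,X1,X2,X3,X4,X5]:
  Θ: [ 0  0  1  3  3  3 -2 -3]
  L: [ 1  1  0 -1  3  3 -1 -1]
  [Θ]: (-1)·0+(1)·0+(-2)·1+(2)·3+(-2)·3+(1)·3+(-1)·-3 = 4
  [L]: (-1)·1+(1)·1+(-2)·0+(2)·-1+(-2)·3+(1)·3+(-1)·-1 = -4
⇒ Θ^4 L^-4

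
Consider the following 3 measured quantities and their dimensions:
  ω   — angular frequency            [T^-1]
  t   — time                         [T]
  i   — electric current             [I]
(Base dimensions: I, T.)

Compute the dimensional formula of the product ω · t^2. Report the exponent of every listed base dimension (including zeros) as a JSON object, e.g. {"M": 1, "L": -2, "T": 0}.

{"I": 0, "T": 1}

Write exponents as rows I,T / cols ω,t,i:
  I: [ 0  0  1]
  T: [-1  1  0]
  [I]: (1)·0+(2)·0 = 0
  [T]: (1)·-1+(2)·1 = 1
⇒ T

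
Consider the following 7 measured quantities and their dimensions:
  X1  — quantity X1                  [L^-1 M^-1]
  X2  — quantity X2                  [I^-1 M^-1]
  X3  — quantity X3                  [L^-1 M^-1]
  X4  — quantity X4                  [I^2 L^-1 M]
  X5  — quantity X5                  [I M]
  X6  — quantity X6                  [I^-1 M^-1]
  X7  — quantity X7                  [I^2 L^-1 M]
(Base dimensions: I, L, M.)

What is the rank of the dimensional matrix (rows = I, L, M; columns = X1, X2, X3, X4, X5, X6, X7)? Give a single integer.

2

Exponent matrix [I,L,M] × [X1,X2,X3,X4,X5,X6,X7]:
  I: [ 0 -1  0  2  1 -1  2]
  L: [-1  0 -1 -1  0  0 -1]
  M: [-1 -1 -1  1  1 -1  1]
Echelon form has 2 nonzero rows (pivots: X1,X2)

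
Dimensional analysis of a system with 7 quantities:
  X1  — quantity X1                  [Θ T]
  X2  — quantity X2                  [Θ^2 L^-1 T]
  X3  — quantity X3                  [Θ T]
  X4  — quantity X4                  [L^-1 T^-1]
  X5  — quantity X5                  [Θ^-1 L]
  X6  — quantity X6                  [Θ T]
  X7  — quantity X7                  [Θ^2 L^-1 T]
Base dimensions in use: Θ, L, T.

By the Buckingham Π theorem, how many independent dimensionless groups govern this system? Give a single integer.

5

Write exponents as rows Θ,L,T / cols X1,X2,X3,X4,X5,X6,X7:
  Θ: [ 1  2  1  0 -1  1  2]
  L: [ 0 -1  0 -1  1  0 -1]
  T: [ 1  1  1 -1  0  1  1]
Row reduction gives pivot columns X1,X2; rank = 2
7 vars − rank 2 = 5 Π groups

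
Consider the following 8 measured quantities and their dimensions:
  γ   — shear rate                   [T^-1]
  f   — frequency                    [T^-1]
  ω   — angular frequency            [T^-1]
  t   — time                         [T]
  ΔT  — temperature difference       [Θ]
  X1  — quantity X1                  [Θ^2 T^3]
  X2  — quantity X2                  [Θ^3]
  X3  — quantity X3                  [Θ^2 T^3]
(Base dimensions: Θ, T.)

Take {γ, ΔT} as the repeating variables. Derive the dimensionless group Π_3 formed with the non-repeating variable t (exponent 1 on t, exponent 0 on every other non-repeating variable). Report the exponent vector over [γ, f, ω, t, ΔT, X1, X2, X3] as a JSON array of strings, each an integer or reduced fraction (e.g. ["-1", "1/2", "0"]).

Dimensional matrix (Θ×T by γ×f×ω×t×ΔT×X1×X2×X3):
  Θ: [ 0  0  0  0  1  2  3  2]
  T: [-1 -1 -1  1  0  3  0  3]
RREF → pivots at {γ,ΔT} ⇒ r = 2
Pivot set = {γ,ΔT}, free = {f,ω,t,X1,X2,X3}
RREF:
  r0: [   1    1    1   -1    0   -3    0   -3]
  r1: [   0    0    0    0    1    2    3    2]
Fix exponent of t at 1, f at 0, ω at 0, X1 at 0, X2 at 0, X3 at 0; solve each RREF row for its pivot's exponent:
  r0: exp(γ) + (-1)·1 = 0 ⇒ exp(γ) = 1
  r1: exp(ΔT) + (0)·1 = 0 ⇒ exp(ΔT) = 0
Π_3 = γ · t

["1", "0", "0", "1", "0", "0", "0", "0"]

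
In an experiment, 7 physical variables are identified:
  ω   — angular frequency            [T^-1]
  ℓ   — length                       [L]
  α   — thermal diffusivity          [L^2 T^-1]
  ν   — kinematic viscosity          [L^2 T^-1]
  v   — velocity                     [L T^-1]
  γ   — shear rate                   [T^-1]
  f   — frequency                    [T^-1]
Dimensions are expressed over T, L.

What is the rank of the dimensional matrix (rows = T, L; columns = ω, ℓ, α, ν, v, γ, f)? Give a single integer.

2

Dimensional matrix (T×L by ω×ℓ×α×ν×v×γ×f):
  T: [-1  0 -1 -1 -1 -1 -1]
  L: [ 0  1  2  2  1  0  0]
Row reduction gives pivot columns ω,ℓ; rank = 2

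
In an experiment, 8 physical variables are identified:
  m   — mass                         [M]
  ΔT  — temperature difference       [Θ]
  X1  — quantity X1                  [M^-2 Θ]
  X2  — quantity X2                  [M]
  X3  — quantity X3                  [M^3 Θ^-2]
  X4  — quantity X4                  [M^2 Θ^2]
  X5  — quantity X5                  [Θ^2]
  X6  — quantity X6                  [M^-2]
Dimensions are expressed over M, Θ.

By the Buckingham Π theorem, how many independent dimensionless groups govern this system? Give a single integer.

6

Write exponents as rows M,Θ / cols m,ΔT,X1,X2,X3,X4,X5,X6:
  M: [ 1  0 -2  1  3  2  0 -2]
  Θ: [ 0  1  1  0 -2  2  2  0]
Echelon form has 2 nonzero rows (pivots: m,ΔT)
8 vars − rank 2 = 6 Π groups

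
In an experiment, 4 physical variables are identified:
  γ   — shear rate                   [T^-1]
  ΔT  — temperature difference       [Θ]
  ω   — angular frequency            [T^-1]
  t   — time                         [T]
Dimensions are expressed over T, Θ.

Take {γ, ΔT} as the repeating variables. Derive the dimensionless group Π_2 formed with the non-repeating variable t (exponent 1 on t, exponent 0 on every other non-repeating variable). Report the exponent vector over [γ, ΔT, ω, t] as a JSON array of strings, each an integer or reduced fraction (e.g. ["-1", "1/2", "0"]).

Exponent matrix [T,Θ] × [γ,ΔT,ω,t]:
  T: [-1  0 -1  1]
  Θ: [ 0  1  0  0]
Row reduction gives pivot columns γ,ΔT; rank = 2
Pivot set = {γ,ΔT}, free = {ω,t}
RREF:
  r0: [   1    0    1   -1]
  r1: [   0    1    0    0]
Fix exponent of t at 1, ω at 0; solve each RREF row for its pivot's exponent:
  r0: exp(γ) + (-1)·1 = 0 ⇒ exp(γ) = 1
  r1: exp(ΔT) + (0)·1 = 0 ⇒ exp(ΔT) = 0
Π_2 = γ · t

["1", "0", "0", "1"]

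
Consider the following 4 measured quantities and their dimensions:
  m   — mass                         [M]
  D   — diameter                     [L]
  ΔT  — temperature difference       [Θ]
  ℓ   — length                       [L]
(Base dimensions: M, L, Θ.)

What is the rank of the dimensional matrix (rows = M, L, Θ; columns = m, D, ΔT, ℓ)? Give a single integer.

Write exponents as rows M,L,Θ / cols m,D,ΔT,ℓ:
  M: [ 1  0  0  0]
  L: [ 0  1  0  1]
  Θ: [ 0  0  1  0]
Row reduction gives pivot columns m,D,ΔT; rank = 3

3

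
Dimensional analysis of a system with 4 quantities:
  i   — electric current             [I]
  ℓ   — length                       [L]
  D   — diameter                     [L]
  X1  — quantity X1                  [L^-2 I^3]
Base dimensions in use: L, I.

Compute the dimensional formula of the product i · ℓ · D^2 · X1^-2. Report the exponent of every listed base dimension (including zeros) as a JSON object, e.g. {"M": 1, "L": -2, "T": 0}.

{"L": 7, "I": -5}

Write exponents as rows L,I / cols i,ℓ,D,X1:
  L: [ 0  1  1 -2]
  I: [ 1  0  0  3]
  [L]: (1)·0+(1)·1+(2)·1+(-2)·-2 = 7
  [I]: (1)·1+(1)·0+(2)·0+(-2)·3 = -5
⇒ L^7 I^-5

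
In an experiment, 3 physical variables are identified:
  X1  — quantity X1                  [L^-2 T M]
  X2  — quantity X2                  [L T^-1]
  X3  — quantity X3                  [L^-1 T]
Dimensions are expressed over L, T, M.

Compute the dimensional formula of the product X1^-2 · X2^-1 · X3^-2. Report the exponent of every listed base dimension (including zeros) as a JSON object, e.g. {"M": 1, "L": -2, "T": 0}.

{"L": 5, "T": -3, "M": -2}

Exponent matrix [L,T,M] × [X1,X2,X3]:
  L: [-2  1 -1]
  T: [ 1 -1  1]
  M: [ 1  0  0]
  [L]: (-2)·-2+(-1)·1+(-2)·-1 = 5
  [T]: (-2)·1+(-1)·-1+(-2)·1 = -3
  [M]: (-2)·1+(-1)·0+(-2)·0 = -2
⇒ L^5 T^-3 M^-2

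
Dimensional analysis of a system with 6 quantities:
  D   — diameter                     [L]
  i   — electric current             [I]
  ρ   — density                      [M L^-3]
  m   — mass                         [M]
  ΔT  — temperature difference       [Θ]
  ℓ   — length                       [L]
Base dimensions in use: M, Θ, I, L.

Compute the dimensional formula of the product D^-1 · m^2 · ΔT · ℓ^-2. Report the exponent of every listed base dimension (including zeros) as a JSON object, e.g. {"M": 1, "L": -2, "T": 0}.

Exponent matrix [M,Θ,I,L] × [D,i,ρ,m,ΔT,ℓ]:
  M: [ 0  0  1  1  0  0]
  Θ: [ 0  0  0  0  1  0]
  I: [ 0  1  0  0  0  0]
  L: [ 1  0 -3  0  0  1]
  [M]: (-1)·0+(2)·1+(1)·0+(-2)·0 = 2
  [Θ]: (-1)·0+(2)·0+(1)·1+(-2)·0 = 1
  [I]: (-1)·0+(2)·0+(1)·0+(-2)·0 = 0
  [L]: (-1)·1+(2)·0+(1)·0+(-2)·1 = -3
⇒ M^2 Θ L^-3

{"M": 2, "Θ": 1, "I": 0, "L": -3}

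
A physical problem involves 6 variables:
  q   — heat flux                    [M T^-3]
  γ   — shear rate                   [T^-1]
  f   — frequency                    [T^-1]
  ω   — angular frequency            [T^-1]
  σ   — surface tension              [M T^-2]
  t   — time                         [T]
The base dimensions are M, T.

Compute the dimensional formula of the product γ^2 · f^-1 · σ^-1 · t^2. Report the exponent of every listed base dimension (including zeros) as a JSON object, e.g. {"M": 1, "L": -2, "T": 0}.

{"M": -1, "T": 3}

Dimensional matrix (M×T by q×γ×f×ω×σ×t):
  M: [ 1  0  0  0  1  0]
  T: [-3 -1 -1 -1 -2  1]
  [M]: (2)·0+(-1)·0+(-1)·1+(2)·0 = -1
  [T]: (2)·-1+(-1)·-1+(-1)·-2+(2)·1 = 3
⇒ M^-1 T^3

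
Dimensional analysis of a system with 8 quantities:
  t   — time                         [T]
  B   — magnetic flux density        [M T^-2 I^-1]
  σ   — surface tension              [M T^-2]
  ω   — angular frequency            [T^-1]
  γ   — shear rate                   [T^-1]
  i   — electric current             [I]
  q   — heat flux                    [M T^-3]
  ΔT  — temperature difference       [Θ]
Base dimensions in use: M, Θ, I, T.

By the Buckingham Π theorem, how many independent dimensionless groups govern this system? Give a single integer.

Dimensional matrix (M×Θ×I×T by t×B×σ×ω×γ×i×q×ΔT):
  M: [ 0  1  1  0  0  0  1  0]
  Θ: [ 0  0  0  0  0  0  0  1]
  I: [ 0 -1  0  0  0  1  0  0]
  T: [ 1 -2 -2 -1 -1  0 -3  0]
Row reduction gives pivot columns t,B,σ,ΔT; rank = 4
n=8, r=4 ⇒ 4 dimensionless groups

4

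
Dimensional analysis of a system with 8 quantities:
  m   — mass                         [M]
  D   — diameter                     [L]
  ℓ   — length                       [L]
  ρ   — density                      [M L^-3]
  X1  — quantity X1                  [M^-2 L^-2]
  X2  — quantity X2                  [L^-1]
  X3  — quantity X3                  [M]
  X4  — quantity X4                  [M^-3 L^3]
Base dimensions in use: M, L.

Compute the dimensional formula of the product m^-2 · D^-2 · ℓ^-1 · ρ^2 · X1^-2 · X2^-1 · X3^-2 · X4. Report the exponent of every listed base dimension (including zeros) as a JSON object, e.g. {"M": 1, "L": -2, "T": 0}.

Exponent matrix [M,L] × [m,D,ℓ,ρ,X1,X2,X3,X4]:
  M: [ 1  0  0  1 -2  0  1 -3]
  L: [ 0  1  1 -3 -2 -1  0  3]
  [M]: (-2)·1+(-2)·0+(-1)·0+(2)·1+(-2)·-2+(-1)·0+(-2)·1+(1)·-3 = -1
  [L]: (-2)·0+(-2)·1+(-1)·1+(2)·-3+(-2)·-2+(-1)·-1+(-2)·0+(1)·3 = -1
⇒ M^-1 L^-1

{"M": -1, "L": -1}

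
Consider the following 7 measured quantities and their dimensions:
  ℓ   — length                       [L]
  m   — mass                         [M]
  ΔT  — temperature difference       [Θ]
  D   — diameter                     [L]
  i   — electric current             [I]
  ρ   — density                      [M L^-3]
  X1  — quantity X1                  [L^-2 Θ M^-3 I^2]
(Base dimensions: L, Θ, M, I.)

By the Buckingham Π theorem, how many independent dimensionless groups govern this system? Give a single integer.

Write exponents as rows L,Θ,M,I / cols ℓ,m,ΔT,D,i,ρ,X1:
  L: [ 1  0  0  1  0 -3 -2]
  Θ: [ 0  0  1  0  0  0  1]
  M: [ 0  1  0  0  0  1 -3]
  I: [ 0  0  0  0  1  0  2]
Row reduction gives pivot columns ℓ,m,ΔT,i; rank = 4
Π count = n − r = 7 − 4 = 3

3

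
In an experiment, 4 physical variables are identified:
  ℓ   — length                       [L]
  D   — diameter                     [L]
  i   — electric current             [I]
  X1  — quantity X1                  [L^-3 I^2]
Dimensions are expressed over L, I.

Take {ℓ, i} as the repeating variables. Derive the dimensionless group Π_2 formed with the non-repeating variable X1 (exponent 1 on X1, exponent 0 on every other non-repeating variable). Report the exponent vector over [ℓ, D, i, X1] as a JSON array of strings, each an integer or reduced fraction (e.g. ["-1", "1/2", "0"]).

["3", "0", "-2", "1"]

Exponent matrix [L,I] × [ℓ,D,i,X1]:
  L: [ 1  1  0 -3]
  I: [ 0  0  1  2]
Row reduction gives pivot columns ℓ,i; rank = 2
Pivot set = {ℓ,i}, free = {D,X1}
RREF:
  r0: [   1    1    0   -3]
  r1: [   0    0    1    2]
Fix exponent of X1 at 1, D at 0; solve each RREF row for its pivot's exponent:
  r0: exp(ℓ) + (-3)·1 = 0 ⇒ exp(ℓ) = 3
  r1: exp(i) + (2)·1 = 0 ⇒ exp(i) = -2
Π_2 = ℓ^3 · i^-2 · X1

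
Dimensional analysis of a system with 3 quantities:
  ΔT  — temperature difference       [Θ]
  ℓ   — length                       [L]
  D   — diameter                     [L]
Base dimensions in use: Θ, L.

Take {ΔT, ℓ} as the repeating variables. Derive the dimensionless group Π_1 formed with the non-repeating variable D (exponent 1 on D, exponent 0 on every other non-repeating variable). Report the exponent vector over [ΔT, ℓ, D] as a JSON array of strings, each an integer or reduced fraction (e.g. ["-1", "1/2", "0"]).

Write exponents as rows Θ,L / cols ΔT,ℓ,D:
  Θ: [ 1  0  0]
  L: [ 0  1  1]
Row reduction gives pivot columns ΔT,ℓ; rank = 2
Pivot set = {ΔT,ℓ}, free = {D}
RREF:
  r0: [   1    0    0]
  r1: [   0    1    1]
Fix exponent of D at 1; solve each RREF row for its pivot's exponent:
  r0: exp(ΔT) + (0)·1 = 0 ⇒ exp(ΔT) = 0
  r1: exp(ℓ) + (1)·1 = 0 ⇒ exp(ℓ) = -1
Π_1 = ℓ^-1 · D

["0", "-1", "1"]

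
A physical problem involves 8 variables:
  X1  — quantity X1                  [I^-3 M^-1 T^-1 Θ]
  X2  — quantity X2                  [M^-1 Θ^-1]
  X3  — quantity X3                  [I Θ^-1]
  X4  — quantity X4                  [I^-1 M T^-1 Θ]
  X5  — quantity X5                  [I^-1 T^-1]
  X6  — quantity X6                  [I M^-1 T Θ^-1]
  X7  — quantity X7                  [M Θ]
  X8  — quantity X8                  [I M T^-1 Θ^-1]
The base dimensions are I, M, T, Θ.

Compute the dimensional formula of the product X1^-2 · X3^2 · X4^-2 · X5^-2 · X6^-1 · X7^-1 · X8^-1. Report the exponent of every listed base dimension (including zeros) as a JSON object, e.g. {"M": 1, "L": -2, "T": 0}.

{"I": 10, "M": -1, "T": 6, "Θ": -5}

Dimensional matrix (I×M×T×Θ by X1×X2×X3×X4×X5×X6×X7×X8):
  I: [-3  0  1 -1 -1  1  0  1]
  M: [-1 -1  0  1  0 -1  1  1]
  T: [-1  0  0 -1 -1  1  0 -1]
  Θ: [ 1 -1 -1  1  0 -1  1 -1]
  [I]: (-2)·-3+(2)·1+(-2)·-1+(-2)·-1+(-1)·1+(-1)·0+(-1)·1 = 10
  [M]: (-2)·-1+(2)·0+(-2)·1+(-2)·0+(-1)·-1+(-1)·1+(-1)·1 = -1
  [T]: (-2)·-1+(2)·0+(-2)·-1+(-2)·-1+(-1)·1+(-1)·0+(-1)·-1 = 6
  [Θ]: (-2)·1+(2)·-1+(-2)·1+(-2)·0+(-1)·-1+(-1)·1+(-1)·-1 = -5
⇒ I^10 M^-1 T^6 Θ^-5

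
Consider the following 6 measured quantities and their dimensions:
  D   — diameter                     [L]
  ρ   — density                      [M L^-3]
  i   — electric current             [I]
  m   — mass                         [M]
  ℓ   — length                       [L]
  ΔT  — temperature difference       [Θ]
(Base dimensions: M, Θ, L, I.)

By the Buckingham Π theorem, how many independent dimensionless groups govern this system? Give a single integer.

2

Dimensional matrix (M×Θ×L×I by D×ρ×i×m×ℓ×ΔT):
  M: [ 0  1  0  1  0  0]
  Θ: [ 0  0  0  0  0  1]
  L: [ 1 -3  0  0  1  0]
  I: [ 0  0  1  0  0  0]
RREF → pivots at {D,ρ,i,ΔT} ⇒ r = 4
n=6, r=4 ⇒ 2 dimensionless groups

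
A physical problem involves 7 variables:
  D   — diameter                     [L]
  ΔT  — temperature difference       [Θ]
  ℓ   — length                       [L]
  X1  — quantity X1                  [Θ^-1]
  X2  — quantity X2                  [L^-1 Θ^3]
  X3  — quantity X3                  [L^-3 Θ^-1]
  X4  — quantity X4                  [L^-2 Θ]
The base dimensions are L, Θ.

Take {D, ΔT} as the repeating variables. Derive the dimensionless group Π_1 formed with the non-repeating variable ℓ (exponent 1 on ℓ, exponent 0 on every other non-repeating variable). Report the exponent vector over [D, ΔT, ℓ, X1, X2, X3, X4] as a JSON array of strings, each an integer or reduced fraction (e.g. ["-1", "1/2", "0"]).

Write exponents as rows L,Θ / cols D,ΔT,ℓ,X1,X2,X3,X4:
  L: [ 1  0  1  0 -1 -3 -2]
  Θ: [ 0  1  0 -1  3 -1  1]
Echelon form has 2 nonzero rows (pivots: D,ΔT)
Repeat: D,ΔT; free: ℓ,X1,X2,X3,X4
RREF:
  r0: [   1    0    1    0   -1   -3   -2]
  r1: [   0    1    0   -1    3   -1    1]
Fix exponent of ℓ at 1, X1 at 0, X2 at 0, X3 at 0, X4 at 0; solve each RREF row for its pivot's exponent:
  r0: exp(D) + (1)·1 = 0 ⇒ exp(D) = -1
  r1: exp(ΔT) + (0)·1 = 0 ⇒ exp(ΔT) = 0
Π_1 = D^-1 · ℓ

["-1", "0", "1", "0", "0", "0", "0"]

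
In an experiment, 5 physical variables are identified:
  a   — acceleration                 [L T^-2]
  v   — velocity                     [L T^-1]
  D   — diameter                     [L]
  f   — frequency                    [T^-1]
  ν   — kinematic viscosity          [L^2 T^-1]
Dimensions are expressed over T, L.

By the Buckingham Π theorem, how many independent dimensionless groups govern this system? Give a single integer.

Write exponents as rows T,L / cols a,v,D,f,ν:
  T: [-2 -1  0 -1 -1]
  L: [ 1  1  1  0  2]
Echelon form has 2 nonzero rows (pivots: a,v)
n=5, r=2 ⇒ 3 dimensionless groups

3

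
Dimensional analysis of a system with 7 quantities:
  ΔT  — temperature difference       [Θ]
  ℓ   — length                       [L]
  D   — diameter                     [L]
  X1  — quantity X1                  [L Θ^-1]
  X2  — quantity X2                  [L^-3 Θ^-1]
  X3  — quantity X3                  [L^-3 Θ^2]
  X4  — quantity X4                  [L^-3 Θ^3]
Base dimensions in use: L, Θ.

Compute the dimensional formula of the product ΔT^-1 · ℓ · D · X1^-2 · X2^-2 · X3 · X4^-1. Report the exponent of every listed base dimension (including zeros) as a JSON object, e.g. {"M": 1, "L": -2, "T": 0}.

Write exponents as rows L,Θ / cols ΔT,ℓ,D,X1,X2,X3,X4:
  L: [ 0  1  1  1 -3 -3 -3]
  Θ: [ 1  0  0 -1 -1  2  3]
  [L]: (-1)·0+(1)·1+(1)·1+(-2)·1+(-2)·-3+(1)·-3+(-1)·-3 = 6
  [Θ]: (-1)·1+(1)·0+(1)·0+(-2)·-1+(-2)·-1+(1)·2+(-1)·3 = 2
⇒ L^6 Θ^2

{"L": 6, "Θ": 2}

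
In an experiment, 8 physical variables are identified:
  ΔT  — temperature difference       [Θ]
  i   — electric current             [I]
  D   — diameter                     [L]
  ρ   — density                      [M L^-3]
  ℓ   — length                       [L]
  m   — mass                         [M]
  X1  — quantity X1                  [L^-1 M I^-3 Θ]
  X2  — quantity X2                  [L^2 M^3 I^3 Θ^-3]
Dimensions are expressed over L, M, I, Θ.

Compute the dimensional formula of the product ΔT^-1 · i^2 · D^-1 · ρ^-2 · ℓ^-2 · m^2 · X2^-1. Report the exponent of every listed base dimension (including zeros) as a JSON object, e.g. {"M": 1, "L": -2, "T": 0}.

Write exponents as rows L,M,I,Θ / cols ΔT,i,D,ρ,ℓ,m,X1,X2:
  L: [ 0  0  1 -3  1  0 -1  2]
  M: [ 0  0  0  1  0  1  1  3]
  I: [ 0  1  0  0  0  0 -3  3]
  Θ: [ 1  0  0  0  0  0  1 -3]
  [L]: (-1)·0+(2)·0+(-1)·1+(-2)·-3+(-2)·1+(2)·0+(-1)·2 = 1
  [M]: (-1)·0+(2)·0+(-1)·0+(-2)·1+(-2)·0+(2)·1+(-1)·3 = -3
  [I]: (-1)·0+(2)·1+(-1)·0+(-2)·0+(-2)·0+(2)·0+(-1)·3 = -1
  [Θ]: (-1)·1+(2)·0+(-1)·0+(-2)·0+(-2)·0+(2)·0+(-1)·-3 = 2
⇒ L M^-3 I^-1 Θ^2

{"L": 1, "M": -3, "I": -1, "Θ": 2}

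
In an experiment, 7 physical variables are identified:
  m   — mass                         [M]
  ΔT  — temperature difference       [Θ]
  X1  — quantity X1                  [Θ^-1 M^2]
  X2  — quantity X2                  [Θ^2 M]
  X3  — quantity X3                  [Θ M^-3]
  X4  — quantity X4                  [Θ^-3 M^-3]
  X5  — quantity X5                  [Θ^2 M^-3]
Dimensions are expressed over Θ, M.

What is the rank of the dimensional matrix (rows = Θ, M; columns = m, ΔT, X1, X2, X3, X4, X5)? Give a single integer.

2

Exponent matrix [Θ,M] × [m,ΔT,X1,X2,X3,X4,X5]:
  Θ: [ 0  1 -1  2  1 -3  2]
  M: [ 1  0  2  1 -3 -3 -3]
RREF → pivots at {m,ΔT} ⇒ r = 2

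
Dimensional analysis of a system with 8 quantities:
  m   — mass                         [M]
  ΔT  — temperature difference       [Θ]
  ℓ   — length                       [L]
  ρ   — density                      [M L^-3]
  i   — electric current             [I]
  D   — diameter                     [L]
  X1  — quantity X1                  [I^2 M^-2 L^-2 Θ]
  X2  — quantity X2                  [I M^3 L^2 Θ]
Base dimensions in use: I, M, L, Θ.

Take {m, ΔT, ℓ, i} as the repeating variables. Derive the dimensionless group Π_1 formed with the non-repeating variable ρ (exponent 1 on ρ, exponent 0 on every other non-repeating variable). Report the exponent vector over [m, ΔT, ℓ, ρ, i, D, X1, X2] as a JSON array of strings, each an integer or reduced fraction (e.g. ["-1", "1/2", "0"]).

["-1", "0", "3", "1", "0", "0", "0", "0"]

Write exponents as rows I,M,L,Θ / cols m,ΔT,ℓ,ρ,i,D,X1,X2:
  I: [ 0  0  0  0  1  0  2  1]
  M: [ 1  0  0  1  0  0 -2  3]
  L: [ 0  0  1 -3  0  1 -2  2]
  Θ: [ 0  1  0  0  0  0  1  1]
Row reduction gives pivot columns m,ΔT,ℓ,i; rank = 4
Pivot set = {m,ΔT,ℓ,i}, free = {ρ,D,X1,X2}
RREF:
  r0: [   1    0    0    1    0    0   -2    3]
  r1: [   0    1    0    0    0    0    1    1]
  r2: [   0    0    1   -3    0    1   -2    2]
  r3: [   0    0    0    0    1    0    2    1]
Fix exponent of ρ at 1, D at 0, X1 at 0, X2 at 0; solve each RREF row for its pivot's exponent:
  r0: exp(m) + (1)·1 = 0 ⇒ exp(m) = -1
  r1: exp(ΔT) + (0)·1 = 0 ⇒ exp(ΔT) = 0
  r2: exp(ℓ) + (-3)·1 = 0 ⇒ exp(ℓ) = 3
  r3: exp(i) + (0)·1 = 0 ⇒ exp(i) = 0
Π_1 = m^-1 · ℓ^3 · ρ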